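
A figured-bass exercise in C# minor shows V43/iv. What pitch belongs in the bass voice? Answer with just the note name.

G#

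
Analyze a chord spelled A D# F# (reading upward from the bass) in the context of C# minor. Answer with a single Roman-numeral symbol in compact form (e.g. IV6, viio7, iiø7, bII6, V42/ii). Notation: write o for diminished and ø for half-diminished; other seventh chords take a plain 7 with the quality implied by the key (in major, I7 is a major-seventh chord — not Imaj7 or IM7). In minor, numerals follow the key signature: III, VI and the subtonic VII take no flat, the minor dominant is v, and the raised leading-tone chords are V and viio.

The pitches D#-F#-A form a diminished triad rooted on D#.
D# is scale degree 2 in C# minor, and a diminished triad on that degree is written iio.
With A in the bass the chord is in second inversion, so the figured bass is 64.

iio64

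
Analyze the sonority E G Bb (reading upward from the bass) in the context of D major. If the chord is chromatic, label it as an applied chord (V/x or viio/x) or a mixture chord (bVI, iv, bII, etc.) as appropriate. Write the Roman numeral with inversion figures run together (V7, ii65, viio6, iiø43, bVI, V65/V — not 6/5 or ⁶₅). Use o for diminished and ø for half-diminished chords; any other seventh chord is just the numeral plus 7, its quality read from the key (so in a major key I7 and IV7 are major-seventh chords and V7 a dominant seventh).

iio

Stacked in thirds the chord is E-G-Bb: a diminished triad on E.
E is the second degree of D major. This is the diminished supertonic triad, borrowed from the parallel minor.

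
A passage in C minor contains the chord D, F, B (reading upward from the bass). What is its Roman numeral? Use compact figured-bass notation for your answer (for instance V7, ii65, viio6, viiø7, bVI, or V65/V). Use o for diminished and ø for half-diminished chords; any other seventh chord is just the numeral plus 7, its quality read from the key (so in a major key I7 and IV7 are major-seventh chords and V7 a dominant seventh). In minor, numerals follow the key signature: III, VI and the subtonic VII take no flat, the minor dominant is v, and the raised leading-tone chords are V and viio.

The pitches B-D-F form a diminished triad rooted on B.
In C minor, B is the leading tone; the diatonic diminished triad there is viio.
With D in the bass the chord is in first inversion, so the figured bass is 6.

viio6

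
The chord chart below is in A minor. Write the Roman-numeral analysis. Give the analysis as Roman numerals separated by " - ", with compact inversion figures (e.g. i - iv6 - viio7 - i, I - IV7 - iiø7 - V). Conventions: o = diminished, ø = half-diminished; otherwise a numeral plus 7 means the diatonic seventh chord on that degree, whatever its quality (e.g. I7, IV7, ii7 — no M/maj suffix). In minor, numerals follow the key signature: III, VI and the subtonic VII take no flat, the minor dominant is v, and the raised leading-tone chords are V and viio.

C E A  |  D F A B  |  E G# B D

C-E-A has root A, degree 1 in A minor, so i6.
D-F-A-B: root B is the supertonic; half-diminished seventh chord there is iiø65.
E-G#-B-D: root E is the dominant; dominant seventh chord there is V7.

i6 - iiø65 - V7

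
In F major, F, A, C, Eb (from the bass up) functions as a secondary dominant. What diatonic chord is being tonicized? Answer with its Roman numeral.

IV

The chord is a dominant seventh chord on F.
A dominant resolves down a perfect fifth: F → Bb. In F major, Bb is scale degree 4, i.e. IV.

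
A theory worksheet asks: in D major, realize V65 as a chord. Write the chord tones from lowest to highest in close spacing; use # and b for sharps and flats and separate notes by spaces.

C# E G A

In D major, the fifth degree is A, and the diatonic chord built there is a dominant seventh chord.
That chord is spelled A-C#-E-G.
With the 65 figure the chord is in first inversion; from the bass C# upward in close position it reads C#-E-G-A.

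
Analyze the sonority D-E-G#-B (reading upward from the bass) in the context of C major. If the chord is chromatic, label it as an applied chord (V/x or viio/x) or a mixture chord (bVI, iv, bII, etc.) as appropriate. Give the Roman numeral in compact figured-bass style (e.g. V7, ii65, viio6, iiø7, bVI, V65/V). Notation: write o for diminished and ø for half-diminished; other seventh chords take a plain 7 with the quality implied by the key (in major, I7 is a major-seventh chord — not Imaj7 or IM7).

V42/vi

The pitches E-G#-B-D form a dominant seventh chord rooted on E.
E is not a diatonic chord root with this quality in C major, but it lies a perfect fifth above A (vi), so the chord functions as an applied dominant of vi.
With D in the bass the chord is in third inversion, so the figured bass is 42.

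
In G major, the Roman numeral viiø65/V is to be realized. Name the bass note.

E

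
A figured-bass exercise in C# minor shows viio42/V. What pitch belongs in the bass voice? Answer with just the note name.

E

The applied chord viio42/V is rooted on F##: F##-A#-C#-E.
The figure 42 means third inversion — the seventh is in the bass.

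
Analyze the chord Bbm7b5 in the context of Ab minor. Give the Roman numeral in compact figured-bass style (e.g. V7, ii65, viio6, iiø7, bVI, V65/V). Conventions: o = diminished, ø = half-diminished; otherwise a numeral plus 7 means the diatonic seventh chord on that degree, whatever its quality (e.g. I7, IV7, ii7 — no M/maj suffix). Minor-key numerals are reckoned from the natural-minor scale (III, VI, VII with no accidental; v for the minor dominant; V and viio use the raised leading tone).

iiø7

Stacked in thirds the chord is Bb-Db-Fb-Ab: a half-diminished seventh chord on Bb.
Bb is scale degree 2 in Ab minor, and a half-diminished seventh chord on that degree is written iiø7.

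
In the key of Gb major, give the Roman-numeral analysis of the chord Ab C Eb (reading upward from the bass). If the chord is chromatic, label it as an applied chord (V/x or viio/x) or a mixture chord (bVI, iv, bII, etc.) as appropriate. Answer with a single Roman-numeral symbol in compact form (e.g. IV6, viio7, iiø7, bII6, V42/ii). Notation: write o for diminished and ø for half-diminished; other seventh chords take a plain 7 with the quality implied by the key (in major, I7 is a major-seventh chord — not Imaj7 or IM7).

V/V

Stacked in thirds the chord is Ab-C-Eb: a major triad on Ab.
Ab is not a diatonic chord root with this quality in Gb major, but it lies a perfect fifth above Db (V), so the chord functions as an applied dominant of V.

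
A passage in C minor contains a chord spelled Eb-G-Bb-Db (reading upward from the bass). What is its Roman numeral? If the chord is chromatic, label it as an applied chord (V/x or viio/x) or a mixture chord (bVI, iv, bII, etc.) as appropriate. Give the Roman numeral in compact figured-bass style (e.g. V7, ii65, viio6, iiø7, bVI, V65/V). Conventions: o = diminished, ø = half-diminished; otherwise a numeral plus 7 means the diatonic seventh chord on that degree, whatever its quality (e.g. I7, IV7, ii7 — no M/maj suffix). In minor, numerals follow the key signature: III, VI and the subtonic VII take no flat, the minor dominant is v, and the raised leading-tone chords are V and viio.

V7/VI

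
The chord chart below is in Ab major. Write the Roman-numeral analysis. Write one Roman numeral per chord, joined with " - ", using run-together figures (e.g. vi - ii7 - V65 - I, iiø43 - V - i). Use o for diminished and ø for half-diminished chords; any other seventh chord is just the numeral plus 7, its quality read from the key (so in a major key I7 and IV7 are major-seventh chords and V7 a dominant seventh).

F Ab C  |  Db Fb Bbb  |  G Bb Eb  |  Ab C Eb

vi - bII6 - V6 - I

F-Ab-C: minor triad on F = scale degree 6 → vi.
Db-Fb-Bbb: Bbb with this quality isn't in the key; a major triad on b2 is the Neapolitan sixth, bII6 (third, Db, in the bass — hence the 6).
G-Bb-Eb: root Eb is the dominant; major triad there is V6.
Ab-C-Eb has root Ab, degree 1 in Ab major, so I.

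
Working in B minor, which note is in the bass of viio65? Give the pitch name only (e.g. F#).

viio in B minor has root A#; the chord is A#-C#-E-G.
The figure 65 means first inversion — the third is in the bass.

C#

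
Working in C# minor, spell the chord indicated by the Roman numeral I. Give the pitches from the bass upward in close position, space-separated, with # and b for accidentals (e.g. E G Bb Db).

C# E# G#

Scale degree 1 in C# minor is C#; here the chord built on it is altered to a major triad. I is the major tonic (Picardy third), borrowed from the parallel major.
So the chord is C#-E#-G#.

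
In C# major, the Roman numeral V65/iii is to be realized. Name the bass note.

D##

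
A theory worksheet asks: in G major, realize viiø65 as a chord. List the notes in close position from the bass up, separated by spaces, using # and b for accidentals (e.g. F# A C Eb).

A C E F#

In G major, the seventh degree is F#, and the diatonic chord built there is a half-diminished seventh chord.
Stacking thirds from F# gives F#-A-C-E.
With the 65 figure the chord is in first inversion; from the bass A upward in close position it reads A-C-E-F#.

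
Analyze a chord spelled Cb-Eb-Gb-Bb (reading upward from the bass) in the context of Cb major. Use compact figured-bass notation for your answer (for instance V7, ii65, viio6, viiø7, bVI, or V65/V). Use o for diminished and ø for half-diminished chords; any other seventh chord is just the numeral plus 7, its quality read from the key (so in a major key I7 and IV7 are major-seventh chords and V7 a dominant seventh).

The pitches Cb-Eb-Gb-Bb form a major seventh chord rooted on Cb.
Cb is scale degree 1 in Cb major, and a major seventh chord on that degree is written I7.

I7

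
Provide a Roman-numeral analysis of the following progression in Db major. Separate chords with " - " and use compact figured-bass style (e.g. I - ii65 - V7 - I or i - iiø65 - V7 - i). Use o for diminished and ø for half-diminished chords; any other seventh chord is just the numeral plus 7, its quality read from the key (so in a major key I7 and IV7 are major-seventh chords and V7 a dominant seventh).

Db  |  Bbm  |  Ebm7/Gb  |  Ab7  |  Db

Db has root Db, degree 1 in Db major, so I.
Bbm: root Bb is the submediant; minor triad there is vi.
Ebm7/Gb has root Eb, degree 2 in Db major, so ii65.
Ab7: root Ab is the dominant; dominant seventh chord there is V7.
Db: root Db is the tonic; major triad there is I.

I - vi - ii65 - V7 - I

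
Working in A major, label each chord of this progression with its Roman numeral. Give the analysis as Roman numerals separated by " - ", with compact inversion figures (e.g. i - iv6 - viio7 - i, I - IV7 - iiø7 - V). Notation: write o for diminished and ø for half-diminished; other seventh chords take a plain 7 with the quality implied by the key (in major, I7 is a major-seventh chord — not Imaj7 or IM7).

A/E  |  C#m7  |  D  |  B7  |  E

A/E: major triad on A = scale degree 1 → I64.
C#m7 has root C#, degree 3 in A major, so iii7.
D has root D, degree 4 in A major, so IV.
B7: chromatic; B is V of V, so V7/V.
E: root E is the dominant; major triad there is V.

I64 - iii7 - IV - V7/V - V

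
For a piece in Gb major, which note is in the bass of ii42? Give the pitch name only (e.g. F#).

Gb

ii in Gb major has root Ab; the chord is Ab-Cb-Eb-Gb.
The figure 42 means third inversion — the seventh is in the bass.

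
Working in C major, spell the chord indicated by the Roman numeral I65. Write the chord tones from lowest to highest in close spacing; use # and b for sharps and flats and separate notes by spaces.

The numeral's case and figure indicate a major seventh chord. In C major its root, the first degree, is C.
Stacking thirds from C gives C-E-G-B.
With the 65 figure the chord is in first inversion; from the bass E upward in close position it reads E-G-B-C.

E G B C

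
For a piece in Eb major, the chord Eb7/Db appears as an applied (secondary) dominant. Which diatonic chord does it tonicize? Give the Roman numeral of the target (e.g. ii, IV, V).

The chord is a dominant seventh chord on Eb.
A dominant resolves down a perfect fifth: Eb → Ab. In Eb major, Ab is scale degree 4, i.e. IV.

IV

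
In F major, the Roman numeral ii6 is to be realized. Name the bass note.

Bb

ii in F major has root G; the chord is G-Bb-D.
The figure 6 means first inversion — the third is in the bass.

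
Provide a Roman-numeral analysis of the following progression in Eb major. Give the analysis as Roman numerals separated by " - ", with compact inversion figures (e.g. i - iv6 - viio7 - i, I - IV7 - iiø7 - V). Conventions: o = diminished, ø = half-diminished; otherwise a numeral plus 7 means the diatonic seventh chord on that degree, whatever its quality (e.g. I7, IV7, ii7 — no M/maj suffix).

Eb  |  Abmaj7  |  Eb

Eb has root Eb, degree 1 in Eb major, so I.
Abmaj7: root Ab is the subdominant; major seventh chord there is IV7.
Eb has root Eb, degree 1 in Eb major, so I.

I - IV7 - I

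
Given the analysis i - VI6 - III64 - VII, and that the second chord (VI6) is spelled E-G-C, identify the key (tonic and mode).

E minor

The anchor chord is a major triad on C, labeled VI6.
VI6 on C implies C is the submediant; that puts the tonic at E, and the uppercase numeral fits minor mode.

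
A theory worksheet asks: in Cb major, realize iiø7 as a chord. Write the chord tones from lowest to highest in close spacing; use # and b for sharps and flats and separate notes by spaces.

Db Fb Abb Cb

iiø7 is the half-diminished supertonic seventh, borrowed from the parallel minor. In Cb major that root is Db.
So the chord is Db-Fb-Abb-Cb.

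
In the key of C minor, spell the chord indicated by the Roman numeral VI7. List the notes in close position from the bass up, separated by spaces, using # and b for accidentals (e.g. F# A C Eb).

Ab C Eb G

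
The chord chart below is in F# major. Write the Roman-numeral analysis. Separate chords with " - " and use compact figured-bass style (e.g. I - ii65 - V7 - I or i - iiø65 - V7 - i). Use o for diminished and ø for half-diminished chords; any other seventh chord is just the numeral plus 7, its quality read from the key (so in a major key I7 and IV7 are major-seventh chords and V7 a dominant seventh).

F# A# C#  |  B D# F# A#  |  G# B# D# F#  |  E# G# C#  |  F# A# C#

I - IV7 - V7/V - V6 - I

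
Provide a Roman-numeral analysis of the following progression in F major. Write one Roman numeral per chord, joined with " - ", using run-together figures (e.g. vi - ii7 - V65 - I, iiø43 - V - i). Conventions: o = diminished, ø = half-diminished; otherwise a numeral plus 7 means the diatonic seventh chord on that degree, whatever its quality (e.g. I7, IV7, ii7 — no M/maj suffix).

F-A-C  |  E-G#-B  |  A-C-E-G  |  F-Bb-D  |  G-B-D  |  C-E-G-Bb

I - V/iii - iii7 - IV64 - V/V - V7

F-A-C: major triad on F = scale degree 1 → I.
E-G#-B: a major triad on E, the applied dominant of iii → V/iii.
A-C-E-G: root A is the mediant; minor seventh chord there is iii7.
F-Bb-D: major triad on Bb = scale degree 4 → IV64.
G-B-D: chromatic; G is V of V, so V/V.
C-E-G-Bb: root C is the dominant; dominant seventh chord there is V7.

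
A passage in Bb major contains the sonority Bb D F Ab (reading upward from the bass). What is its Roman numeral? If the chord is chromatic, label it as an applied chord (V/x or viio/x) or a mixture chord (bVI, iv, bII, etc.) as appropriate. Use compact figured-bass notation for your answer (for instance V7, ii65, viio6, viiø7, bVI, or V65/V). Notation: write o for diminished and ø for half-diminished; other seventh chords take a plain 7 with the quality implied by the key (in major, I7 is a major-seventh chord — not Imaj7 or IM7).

The pitches Bb-D-F-Ab form a dominant seventh chord rooted on Bb.
Bb is not a diatonic chord root with this quality in Bb major, but it lies a perfect fifth above Eb (IV), so the chord functions as an applied dominant of IV.

V7/IV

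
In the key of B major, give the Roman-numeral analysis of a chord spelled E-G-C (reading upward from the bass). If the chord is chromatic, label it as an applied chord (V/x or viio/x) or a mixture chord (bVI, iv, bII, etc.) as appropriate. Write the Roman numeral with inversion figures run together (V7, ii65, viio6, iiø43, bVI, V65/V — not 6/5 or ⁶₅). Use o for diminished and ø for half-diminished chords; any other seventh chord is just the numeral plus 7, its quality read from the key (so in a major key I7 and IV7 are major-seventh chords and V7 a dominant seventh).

bII6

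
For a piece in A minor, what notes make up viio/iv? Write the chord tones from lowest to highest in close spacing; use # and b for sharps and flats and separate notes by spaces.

The slash marks an applied leading-tone chord: viio of iv. In A minor, iv is D, so the leading tone to it is C#, a half step below.
Building a diminished triad on C# gives C#-E-G.

C# E G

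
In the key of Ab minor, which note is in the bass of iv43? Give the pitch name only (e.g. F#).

iv in Ab minor has root Db; the chord is Db-Fb-Ab-Cb.
The figure 43 means second inversion — the fifth is in the bass.

Ab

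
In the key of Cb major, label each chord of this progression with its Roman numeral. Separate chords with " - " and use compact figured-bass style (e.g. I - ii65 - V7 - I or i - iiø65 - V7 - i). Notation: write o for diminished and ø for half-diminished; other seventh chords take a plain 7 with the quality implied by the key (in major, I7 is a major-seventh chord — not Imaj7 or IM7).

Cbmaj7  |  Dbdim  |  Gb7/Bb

Cbmaj7: root Cb is the tonic; major seventh chord there is I7.
Dbdim: diminished triad on Db — chromatic; iio (borrowed from the parallel minor).
Gb7/Bb has root Gb, degree 5 in Cb major, so V65.

I7 - iio - V65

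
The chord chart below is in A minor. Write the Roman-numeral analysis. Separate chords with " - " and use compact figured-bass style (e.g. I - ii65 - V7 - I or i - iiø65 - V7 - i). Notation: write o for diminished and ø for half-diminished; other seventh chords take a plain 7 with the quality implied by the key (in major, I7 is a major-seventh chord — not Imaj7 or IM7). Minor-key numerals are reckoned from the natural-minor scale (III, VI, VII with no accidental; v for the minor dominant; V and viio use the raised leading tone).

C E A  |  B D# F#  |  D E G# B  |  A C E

i6 - V/V - V42 - i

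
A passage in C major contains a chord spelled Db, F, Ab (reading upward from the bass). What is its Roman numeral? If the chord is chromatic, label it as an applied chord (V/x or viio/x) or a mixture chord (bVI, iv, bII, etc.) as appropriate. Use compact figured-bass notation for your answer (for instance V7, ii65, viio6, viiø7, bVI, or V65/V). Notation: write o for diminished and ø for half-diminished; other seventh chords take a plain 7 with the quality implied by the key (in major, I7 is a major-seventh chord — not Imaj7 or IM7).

bII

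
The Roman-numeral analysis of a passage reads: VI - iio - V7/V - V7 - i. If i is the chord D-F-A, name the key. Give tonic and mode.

The chord Dm is a minor triad rooted on D; its label is i.
If D is scale degree 1 and the mode makes that degree carry a minor triad, the tonic is D and the mode is minor.

D minor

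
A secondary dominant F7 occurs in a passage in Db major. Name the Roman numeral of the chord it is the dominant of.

vi

The chord is a dominant seventh chord on F.
A dominant resolves down a perfect fifth: F → Bb. In Db major, Bb is scale degree 6, i.e. vi.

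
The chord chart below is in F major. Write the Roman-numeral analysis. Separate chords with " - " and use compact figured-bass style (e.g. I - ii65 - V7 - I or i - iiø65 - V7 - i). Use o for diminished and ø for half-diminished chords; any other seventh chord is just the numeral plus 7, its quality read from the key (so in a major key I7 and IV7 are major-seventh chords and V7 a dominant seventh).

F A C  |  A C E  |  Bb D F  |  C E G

I - iii - IV - V

F-A-C has root F, degree 1 in F major, so I.
A-C-E: minor triad on A = scale degree 3 → iii.
Bb-D-F: major triad on Bb = scale degree 4 → IV.
C-E-G: root C is the dominant; major triad there is V.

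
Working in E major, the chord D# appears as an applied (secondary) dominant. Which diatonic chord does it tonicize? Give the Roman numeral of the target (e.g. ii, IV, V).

The chord is a major triad on D#.
A dominant resolves down a perfect fifth: D# → G#. In E major, G# is scale degree 3, i.e. iii.

iii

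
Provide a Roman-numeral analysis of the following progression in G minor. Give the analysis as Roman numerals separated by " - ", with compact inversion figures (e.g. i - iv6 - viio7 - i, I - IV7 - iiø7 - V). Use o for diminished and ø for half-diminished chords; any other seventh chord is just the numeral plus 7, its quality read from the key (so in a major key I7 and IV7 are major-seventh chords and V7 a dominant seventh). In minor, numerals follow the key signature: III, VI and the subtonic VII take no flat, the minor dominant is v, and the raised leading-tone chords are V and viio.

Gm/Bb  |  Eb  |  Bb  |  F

i6 - VI - III - VII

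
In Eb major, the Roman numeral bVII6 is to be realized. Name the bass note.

bVII in Eb major has root Db; the chord is Db-F-Ab.
The figure 6 means first inversion — the third is in the bass.

F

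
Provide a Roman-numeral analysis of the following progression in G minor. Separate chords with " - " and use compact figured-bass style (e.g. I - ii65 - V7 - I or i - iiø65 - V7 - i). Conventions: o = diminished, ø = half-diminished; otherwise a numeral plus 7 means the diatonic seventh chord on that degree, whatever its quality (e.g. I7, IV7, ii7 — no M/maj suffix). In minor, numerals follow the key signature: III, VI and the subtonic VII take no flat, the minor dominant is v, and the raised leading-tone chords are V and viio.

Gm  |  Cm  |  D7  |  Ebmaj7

i - iv - V7 - VI7

Gm: minor triad on G = scale degree 1 → i.
Cm has root C, degree 4 in G minor, so iv.
D7 has root D, degree 5 in G minor, so V7.
Ebmaj7 has root Eb, degree 6 in G minor, so VI7.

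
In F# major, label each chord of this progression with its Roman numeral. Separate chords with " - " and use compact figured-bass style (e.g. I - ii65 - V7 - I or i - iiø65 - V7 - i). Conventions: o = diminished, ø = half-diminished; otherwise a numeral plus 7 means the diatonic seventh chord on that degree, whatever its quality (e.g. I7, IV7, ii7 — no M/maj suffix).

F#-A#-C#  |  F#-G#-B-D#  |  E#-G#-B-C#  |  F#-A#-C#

I - ii42 - V65 - I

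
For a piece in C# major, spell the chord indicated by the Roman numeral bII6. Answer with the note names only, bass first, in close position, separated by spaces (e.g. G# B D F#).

F# A D

Scale degree 2 in C# major is D#; lowering it a half step gives D. bII6 is the Neapolitan sixth — a major triad on the lowered second degree, here in its customary first inversion.
So the chord is D-F#-A.
The figured bass 6 indicates first inversion, placing the third (F#) in the bass: F#-A-D.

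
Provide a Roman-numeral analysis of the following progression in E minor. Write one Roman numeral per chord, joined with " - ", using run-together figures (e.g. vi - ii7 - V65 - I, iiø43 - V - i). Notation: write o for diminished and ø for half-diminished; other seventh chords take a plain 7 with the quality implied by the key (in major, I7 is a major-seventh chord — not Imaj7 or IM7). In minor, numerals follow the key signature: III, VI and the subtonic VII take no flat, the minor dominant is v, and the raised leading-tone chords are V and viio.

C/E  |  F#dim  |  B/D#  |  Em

C/E: major triad on C = scale degree 6 → VI6.
F#dim: root F# is the supertonic; diminished triad there is iio.
B/D#: major triad on B = scale degree 5 → V6.
Em: minor triad on E = scale degree 1 → i.

VI6 - iio - V6 - i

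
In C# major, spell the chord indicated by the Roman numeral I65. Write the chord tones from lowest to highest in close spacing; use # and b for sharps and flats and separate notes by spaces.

In C# major, the first degree is C#, and the diatonic chord built there is a major seventh chord.
Stacking thirds from C# gives C#-E#-G#-B#.
The figured bass 65 indicates first inversion, placing the third (E#) in the bass: E#-G#-B#-C#.

E# G# B# C#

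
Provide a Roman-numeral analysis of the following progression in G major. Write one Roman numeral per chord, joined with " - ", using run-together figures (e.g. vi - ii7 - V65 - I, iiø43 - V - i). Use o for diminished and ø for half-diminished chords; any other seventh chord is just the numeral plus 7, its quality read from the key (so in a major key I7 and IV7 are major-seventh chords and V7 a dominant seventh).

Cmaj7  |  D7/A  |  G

Cmaj7: major seventh chord on C = scale degree 4 → IV7.
D7/A: root D is the dominant; dominant seventh chord there is V43.
G has root G, degree 1 in G major, so I.

IV7 - V43 - I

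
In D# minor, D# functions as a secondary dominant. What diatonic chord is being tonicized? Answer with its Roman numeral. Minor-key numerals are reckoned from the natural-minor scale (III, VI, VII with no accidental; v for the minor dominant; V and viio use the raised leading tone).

iv

The chord is a major triad on D#.
A dominant resolves down a perfect fifth: D# → G#. In D# minor, G# is scale degree 4, i.e. iv.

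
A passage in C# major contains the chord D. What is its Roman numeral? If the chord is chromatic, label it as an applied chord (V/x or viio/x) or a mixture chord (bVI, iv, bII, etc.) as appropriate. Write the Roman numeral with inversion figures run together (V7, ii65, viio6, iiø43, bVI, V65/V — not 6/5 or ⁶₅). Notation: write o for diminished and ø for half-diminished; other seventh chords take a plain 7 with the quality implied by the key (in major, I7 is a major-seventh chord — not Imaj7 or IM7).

Stacked in thirds the chord is D-F#-A: a major triad on D.
D is the lowered second degree of C# major (diatonic 2 would be D#). This is the Neapolitan chord — a major triad on the lowered second degree.

bII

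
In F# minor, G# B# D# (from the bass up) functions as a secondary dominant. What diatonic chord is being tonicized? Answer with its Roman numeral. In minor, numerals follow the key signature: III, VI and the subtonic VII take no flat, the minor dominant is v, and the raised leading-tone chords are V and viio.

V

The chord is a major triad on G#.
A dominant resolves down a perfect fifth: G# → C#. In F# minor, C# is scale degree 5, i.e. V.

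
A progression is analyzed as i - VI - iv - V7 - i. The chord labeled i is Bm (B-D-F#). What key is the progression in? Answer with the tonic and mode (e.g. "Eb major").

B minor

The anchor chord is a minor triad on B, labeled i.
If B is scale degree 1 and the mode makes that degree carry a minor triad, the tonic is B and the mode is minor.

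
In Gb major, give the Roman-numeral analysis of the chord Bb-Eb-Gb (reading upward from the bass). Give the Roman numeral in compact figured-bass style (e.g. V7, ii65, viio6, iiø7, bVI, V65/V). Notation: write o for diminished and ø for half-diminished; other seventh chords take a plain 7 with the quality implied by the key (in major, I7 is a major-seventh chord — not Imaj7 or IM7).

The pitches Eb-Gb-Bb form a minor triad rooted on Eb.
In Gb major, Eb is the submediant; the diatonic minor triad there is vi.
With Bb in the bass the chord is in second inversion, so the figured bass is 64.

vi64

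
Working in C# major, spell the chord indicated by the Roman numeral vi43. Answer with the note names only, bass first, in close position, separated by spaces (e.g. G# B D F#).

E# G# A# C#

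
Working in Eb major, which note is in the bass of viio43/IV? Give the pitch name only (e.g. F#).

The applied chord viio43/IV is rooted on G: G-Bb-Db-Fb.
The figure 43 means second inversion — the fifth is in the bass.

Db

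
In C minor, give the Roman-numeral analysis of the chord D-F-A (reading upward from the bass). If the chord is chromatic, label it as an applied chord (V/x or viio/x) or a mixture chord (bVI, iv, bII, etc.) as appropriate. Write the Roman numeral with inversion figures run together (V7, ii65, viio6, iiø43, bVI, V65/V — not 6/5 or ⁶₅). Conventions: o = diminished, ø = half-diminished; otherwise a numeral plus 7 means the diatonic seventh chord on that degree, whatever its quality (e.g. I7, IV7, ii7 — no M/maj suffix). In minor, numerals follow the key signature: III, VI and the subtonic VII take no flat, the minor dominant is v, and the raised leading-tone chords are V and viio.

The pitches D-F-A form a minor triad rooted on D.
D is the second degree of C minor. This is the minor supertonic, borrowed from the parallel major (the Dorian ii).

ii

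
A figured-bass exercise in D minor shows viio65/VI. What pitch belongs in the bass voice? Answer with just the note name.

C

The applied chord viio65/VI is rooted on A: A-C-Eb-Gb.
The figure 65 means first inversion — the third is in the bass.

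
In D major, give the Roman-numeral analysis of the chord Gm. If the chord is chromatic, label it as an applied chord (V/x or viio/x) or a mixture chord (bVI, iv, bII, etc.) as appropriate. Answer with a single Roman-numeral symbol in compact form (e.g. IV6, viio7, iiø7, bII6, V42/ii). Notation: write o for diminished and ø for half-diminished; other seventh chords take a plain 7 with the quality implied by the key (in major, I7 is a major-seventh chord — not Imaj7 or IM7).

iv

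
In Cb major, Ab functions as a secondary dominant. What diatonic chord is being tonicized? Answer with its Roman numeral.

ii

The chord is a major triad on Ab.
A dominant resolves down a perfect fifth: Ab → Db. In Cb major, Db is scale degree 2, i.e. ii.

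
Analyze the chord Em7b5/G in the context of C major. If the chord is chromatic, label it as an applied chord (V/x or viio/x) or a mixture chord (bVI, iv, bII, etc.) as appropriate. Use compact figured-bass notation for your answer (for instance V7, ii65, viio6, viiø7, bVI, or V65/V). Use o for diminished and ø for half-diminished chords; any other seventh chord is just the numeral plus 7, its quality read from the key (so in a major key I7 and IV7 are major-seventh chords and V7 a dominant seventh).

viiø65/IV

The pitches E-G-Bb-D form a half-diminished seventh chord rooted on E.
E sits a half step below F (IV in C major); a diminished chord there is the applied leading-tone chord of IV.
With G in the bass the chord is in first inversion, so the figured bass is 65.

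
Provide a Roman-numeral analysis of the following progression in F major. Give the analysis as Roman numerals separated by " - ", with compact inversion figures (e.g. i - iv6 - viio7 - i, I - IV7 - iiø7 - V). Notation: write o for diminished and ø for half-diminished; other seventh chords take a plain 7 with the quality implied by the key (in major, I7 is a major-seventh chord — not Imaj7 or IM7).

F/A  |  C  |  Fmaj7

F/A: root F is the tonic; major triad there is I6.
C: root C is the dominant; major triad there is V.
Fmaj7: root F is the tonic; major seventh chord there is I7.

I6 - V - I7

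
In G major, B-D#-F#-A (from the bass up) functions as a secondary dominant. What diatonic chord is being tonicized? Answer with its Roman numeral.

vi

The chord is a dominant seventh chord on B.
A dominant resolves down a perfect fifth: B → E. In G major, E is scale degree 6, i.e. vi.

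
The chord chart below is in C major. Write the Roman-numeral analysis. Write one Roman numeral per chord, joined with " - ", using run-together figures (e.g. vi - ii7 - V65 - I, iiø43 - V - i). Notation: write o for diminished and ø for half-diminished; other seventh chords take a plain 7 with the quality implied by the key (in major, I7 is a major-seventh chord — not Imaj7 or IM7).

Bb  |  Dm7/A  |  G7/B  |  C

bVII - ii43 - V65 - I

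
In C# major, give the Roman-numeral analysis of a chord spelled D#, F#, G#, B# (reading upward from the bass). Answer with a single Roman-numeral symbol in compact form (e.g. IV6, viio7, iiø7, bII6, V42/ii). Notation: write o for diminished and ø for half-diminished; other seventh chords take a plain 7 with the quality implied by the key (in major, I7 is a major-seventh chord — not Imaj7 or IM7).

V43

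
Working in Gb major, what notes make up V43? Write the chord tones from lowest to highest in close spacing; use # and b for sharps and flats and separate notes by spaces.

The numeral's case and figure indicate a dominant seventh chord. In Gb major its root, the fifth degree, is Db.
Stacking thirds from Db gives Db-F-Ab-Cb.
The figured bass 43 indicates second inversion, placing the fifth (Ab) in the bass: Ab-Cb-Db-F.

Ab Cb Db F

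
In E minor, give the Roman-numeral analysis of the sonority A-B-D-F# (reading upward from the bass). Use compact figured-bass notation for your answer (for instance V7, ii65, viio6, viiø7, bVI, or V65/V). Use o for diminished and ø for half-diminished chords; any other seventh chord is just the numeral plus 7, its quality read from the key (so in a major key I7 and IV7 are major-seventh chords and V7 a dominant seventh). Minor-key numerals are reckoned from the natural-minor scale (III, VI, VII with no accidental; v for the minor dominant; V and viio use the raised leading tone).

The pitches B-D-F#-A form a minor seventh chord rooted on B.
B is scale degree 5 in E minor, and a minor seventh chord on that degree is written v7.
With A in the bass the chord is in third inversion, so the figured bass is 42.

v42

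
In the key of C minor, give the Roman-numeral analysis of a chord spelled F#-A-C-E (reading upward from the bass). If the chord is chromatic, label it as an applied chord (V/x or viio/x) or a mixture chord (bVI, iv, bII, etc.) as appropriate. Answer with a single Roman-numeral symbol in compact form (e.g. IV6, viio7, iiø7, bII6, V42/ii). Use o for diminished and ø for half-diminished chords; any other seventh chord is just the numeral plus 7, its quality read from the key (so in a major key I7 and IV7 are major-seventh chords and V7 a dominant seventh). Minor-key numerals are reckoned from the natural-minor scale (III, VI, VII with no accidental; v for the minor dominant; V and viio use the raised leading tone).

viiø7/V

Stacked in thirds the chord is F#-A-C-E: a half-diminished seventh chord on F#.
F# sits a half step below G (V in C minor); a diminished chord there is the applied leading-tone chord of V.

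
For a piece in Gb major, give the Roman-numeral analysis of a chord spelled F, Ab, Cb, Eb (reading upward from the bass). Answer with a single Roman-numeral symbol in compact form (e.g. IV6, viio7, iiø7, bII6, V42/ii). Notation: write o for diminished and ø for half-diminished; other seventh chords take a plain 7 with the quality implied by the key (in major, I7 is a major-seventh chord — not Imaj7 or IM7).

viiø7

The pitches F-Ab-Cb-Eb form a half-diminished seventh chord rooted on F.
F is scale degree 7 in Gb major, and a half-diminished seventh chord on that degree is written viiø7.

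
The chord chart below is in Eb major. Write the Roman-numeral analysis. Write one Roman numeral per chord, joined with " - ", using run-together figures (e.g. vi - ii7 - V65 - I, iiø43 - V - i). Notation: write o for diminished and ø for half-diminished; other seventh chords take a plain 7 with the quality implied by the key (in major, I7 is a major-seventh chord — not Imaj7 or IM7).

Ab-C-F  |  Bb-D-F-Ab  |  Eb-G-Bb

ii6 - V7 - I

Ab-C-F has root F, degree 2 in Eb major, so ii6.
Bb-D-F-Ab: root Bb is the dominant; dominant seventh chord there is V7.
Eb-G-Bb has root Eb, degree 1 in Eb major, so I.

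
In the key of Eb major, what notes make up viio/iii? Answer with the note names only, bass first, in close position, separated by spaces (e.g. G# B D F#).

F# A C

The slash marks an applied leading-tone chord: viio of iii. In Eb major, iii is G, so the leading tone to it is F#, a half step below.
Building a diminished triad on F# gives F#-A-C.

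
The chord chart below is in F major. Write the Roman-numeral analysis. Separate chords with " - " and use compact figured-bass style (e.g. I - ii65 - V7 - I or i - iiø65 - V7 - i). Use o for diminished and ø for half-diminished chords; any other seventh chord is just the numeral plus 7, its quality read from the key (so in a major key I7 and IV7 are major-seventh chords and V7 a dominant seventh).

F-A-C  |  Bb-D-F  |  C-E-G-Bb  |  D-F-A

I - IV - V7 - vi

F-A-C has root F, degree 1 in F major, so I.
Bb-D-F: major triad on Bb = scale degree 4 → IV.
C-E-G-Bb has root C, degree 5 in F major, so V7.
D-F-A: minor triad on D = scale degree 6 → vi.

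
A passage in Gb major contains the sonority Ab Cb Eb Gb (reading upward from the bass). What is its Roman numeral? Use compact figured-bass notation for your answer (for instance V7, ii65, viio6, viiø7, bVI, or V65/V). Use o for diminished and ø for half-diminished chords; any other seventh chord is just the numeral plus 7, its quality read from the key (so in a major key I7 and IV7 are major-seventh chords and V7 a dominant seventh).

ii7

Stacked in thirds the chord is Ab-Cb-Eb-Gb: a minor seventh chord on Ab.
In Gb major, Ab is the supertonic; the diatonic minor seventh chord there is ii7.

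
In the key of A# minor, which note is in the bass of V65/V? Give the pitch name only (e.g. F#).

The applied chord V65/V is rooted on B#: B#-D##-F##-A#.
The figure 65 means first inversion — the third is in the bass.

D##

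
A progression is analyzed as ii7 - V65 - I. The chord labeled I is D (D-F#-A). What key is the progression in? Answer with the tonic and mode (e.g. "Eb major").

D major

The anchor chord is a major triad on D, labeled I.
If D is scale degree 1 and the mode makes that degree carry a major triad, the tonic is D and the mode is major.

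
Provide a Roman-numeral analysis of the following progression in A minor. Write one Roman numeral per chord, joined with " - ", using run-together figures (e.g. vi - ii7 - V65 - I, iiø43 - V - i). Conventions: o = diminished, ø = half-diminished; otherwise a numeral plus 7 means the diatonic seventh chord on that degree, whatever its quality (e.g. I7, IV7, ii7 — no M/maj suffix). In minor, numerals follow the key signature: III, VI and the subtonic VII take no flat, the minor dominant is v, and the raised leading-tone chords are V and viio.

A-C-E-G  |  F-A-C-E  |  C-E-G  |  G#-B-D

A-C-E-G: minor seventh chord on A = scale degree 1 → i7.
F-A-C-E has root F, degree 6 in A minor, so VI7.
C-E-G: root C is the mediant; major triad there is III.
G#-B-D: diminished triad on G# = scale degree 7 → viio.

i7 - VI7 - III - viio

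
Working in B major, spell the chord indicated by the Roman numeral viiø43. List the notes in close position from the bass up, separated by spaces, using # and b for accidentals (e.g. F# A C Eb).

E G# A# C#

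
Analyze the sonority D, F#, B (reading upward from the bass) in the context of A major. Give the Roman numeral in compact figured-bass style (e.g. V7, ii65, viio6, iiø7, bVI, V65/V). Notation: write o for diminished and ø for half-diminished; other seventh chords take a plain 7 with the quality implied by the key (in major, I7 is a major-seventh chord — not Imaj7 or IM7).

ii6

Stacked in thirds the chord is B-D-F#: a minor triad on B.
In A major, B is the supertonic; the diatonic minor triad there is ii.
With D in the bass the chord is in first inversion, so the figured bass is 6.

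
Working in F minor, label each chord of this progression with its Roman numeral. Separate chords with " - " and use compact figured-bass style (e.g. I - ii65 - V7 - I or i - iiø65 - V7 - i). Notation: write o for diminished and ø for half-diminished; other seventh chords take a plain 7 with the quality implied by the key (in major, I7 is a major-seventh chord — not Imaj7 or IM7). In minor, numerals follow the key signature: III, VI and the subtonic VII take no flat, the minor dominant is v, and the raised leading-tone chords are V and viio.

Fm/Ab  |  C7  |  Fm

Fm/Ab: minor triad on F = scale degree 1 → i6.
C7 has root C, degree 5 in F minor, so V7.
Fm has root F, degree 1 in F minor, so i.

i6 - V7 - i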